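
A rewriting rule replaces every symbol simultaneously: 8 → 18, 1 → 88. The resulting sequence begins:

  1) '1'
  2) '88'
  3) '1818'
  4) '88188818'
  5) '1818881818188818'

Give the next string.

88188818181888188818881818188818

φ(1818881818188818) expands symbol-by-symbol to 88 18 88 18 18 18 88 18 88 18 88 18 18 18 88 18; joining the 16 pieces gives the next term.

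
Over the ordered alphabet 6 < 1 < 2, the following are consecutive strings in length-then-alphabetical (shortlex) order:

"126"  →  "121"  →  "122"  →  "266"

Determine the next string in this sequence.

Find the rightmost character of 266 below 2, bump it to the next letter, and reset everything to its right to 6.

261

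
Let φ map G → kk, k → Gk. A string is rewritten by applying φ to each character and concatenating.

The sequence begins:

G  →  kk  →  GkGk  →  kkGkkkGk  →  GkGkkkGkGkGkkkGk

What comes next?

Rewriting the 16 symbols of GkGkkkGkGkGkkkGk one by one yields kk Gk kk Gk Gk Gk kk Gk kk Gk kk Gk Gk Gk kk Gk; concatenated:

kkGkkkGkGkGkkkGkkkGkkkGkGkGkkkGk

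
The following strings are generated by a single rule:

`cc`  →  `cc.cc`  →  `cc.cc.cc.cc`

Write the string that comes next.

Every step duplicates the string with '.' between the halves.
Doubling cc.cc.cc.cc with '.' between the halves:

cc.cc.cc.cc.cc.cc.cc.cc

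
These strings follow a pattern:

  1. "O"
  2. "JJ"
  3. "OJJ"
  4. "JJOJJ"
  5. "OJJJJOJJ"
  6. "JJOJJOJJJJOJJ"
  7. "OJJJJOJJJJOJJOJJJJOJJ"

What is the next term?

From term 3 onward, concatenate the second-to-last term with the last: O·JJ = OJJ, JJ·OJJ = JJOJJ, …
Continuing: JJOJJOJJJJOJJ · OJJJJOJJJJOJJOJJJJOJJ gives term 8.

JJOJJOJJJJOJJOJJJJOJJJJOJJOJJJJOJJ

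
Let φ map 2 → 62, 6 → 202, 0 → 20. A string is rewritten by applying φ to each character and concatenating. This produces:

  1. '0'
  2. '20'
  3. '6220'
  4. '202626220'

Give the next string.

Apply φ to 202626220 symbol by symbol: 2→62, 0→20, 2→62, 6→202, 2→62, 6→202, 2→62, 2→62, 0→20; joined: 62 20 62 202 62 202 62 62 20.

62206220262202626220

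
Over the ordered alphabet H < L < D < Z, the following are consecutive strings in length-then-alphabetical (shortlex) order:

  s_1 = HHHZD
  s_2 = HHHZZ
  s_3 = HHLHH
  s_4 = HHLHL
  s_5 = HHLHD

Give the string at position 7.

Continuing the enumeration 2 steps past HHLHD: HHLHD → HHLHZ → (answer).

HHLLH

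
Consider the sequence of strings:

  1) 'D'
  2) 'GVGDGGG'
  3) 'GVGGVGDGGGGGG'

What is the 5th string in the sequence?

s(k+1) = GVG·s(k)·GGG, so each term gains GVG as a prefix and GGG as a suffix.
From GVGGVGDGGGGGG, 2 further steps: GVGGVGDGGGGGG → GVGGVGGVGDGGGGGGGGG → (answer).

GVGGVGGVGGVGDGGGGGGGGGGGG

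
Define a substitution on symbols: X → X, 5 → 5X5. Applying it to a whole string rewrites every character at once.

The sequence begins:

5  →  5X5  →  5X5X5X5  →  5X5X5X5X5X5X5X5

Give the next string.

Rewriting the 15 symbols of 5X5X5X5X5X5X5X5 one by one yields 5X5 X 5X5 X 5X5 X 5X5 X 5X5 X 5X5 X 5X5 X 5X5; concatenated:

5X5X5X5X5X5X5X5X5X5X5X5X5X5X5X5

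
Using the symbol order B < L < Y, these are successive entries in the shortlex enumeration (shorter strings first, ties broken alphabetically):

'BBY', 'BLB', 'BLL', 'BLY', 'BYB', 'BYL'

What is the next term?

Treat BYL as a base-3 numeral over the given alphabet and add one, carrying through any trailing Y's.

BYY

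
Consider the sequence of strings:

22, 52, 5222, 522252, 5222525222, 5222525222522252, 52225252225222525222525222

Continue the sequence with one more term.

This is a Fibonacci-style word recurrence s(k) = s(k−1)·s(k−2): e.g. 52·22 = 5222.
Continuing: 52225252225222525222525222 · 5222525222522252 gives term 8.

522252522252225252225252225222525222522252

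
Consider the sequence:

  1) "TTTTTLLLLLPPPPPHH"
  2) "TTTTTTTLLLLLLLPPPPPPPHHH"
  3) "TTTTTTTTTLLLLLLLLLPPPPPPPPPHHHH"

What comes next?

Term n consists of 2n+1 T's, followed by 2n+1 L's, followed by 2n+1 P's, followed by n H's, where the shown terms are n = 2, 3, 4.
At n = 5 the blocks have lengths 11, 11, 11, 5.

TTTTTTTTTTTLLLLLLLLLLLPPPPPPPPPPPHHHHH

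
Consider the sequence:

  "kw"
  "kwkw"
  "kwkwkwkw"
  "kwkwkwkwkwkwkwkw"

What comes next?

kwkwkwkwkwkwkwkwkwkwkwkwkwkwkwkw

Every step duplicates the string.
One more doubling of kwkwkwkwkwkwkwkw gives the answer.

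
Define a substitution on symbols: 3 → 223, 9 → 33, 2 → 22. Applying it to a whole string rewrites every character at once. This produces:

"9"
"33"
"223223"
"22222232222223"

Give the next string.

Applying the rule to each of the 14 symbols of 22222232222223 gives the pieces 22 22 22 22 22 22 223 22 22 22 22 22 22 223, which concatenate to the answer.

222222222222223222222222222223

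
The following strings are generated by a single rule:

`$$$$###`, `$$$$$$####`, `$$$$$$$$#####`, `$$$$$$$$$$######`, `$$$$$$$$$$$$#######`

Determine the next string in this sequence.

$$$$$$$$$$$$$$########

The n-th term is 2n $'s then n+1 #'s, where the shown terms are n = 2, 3, 4, 5, 6.
At n = 7 the blocks have lengths 14, 8.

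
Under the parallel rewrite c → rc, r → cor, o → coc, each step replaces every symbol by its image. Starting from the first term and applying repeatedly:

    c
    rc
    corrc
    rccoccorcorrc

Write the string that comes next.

corrcrccocrcrccoccorrccoccorcorrc

φ(rccoccorcorrc) expands symbol-by-symbol to cor rc rc coc rc rc coc cor rc coc cor cor rc; joining the 13 pieces gives the next term.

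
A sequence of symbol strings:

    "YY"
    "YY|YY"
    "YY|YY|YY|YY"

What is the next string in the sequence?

Every step duplicates the string with '|' between the halves.
Doubling YY|YY|YY|YY with '|' between the halves:

YY|YY|YY|YY|YY|YY|YY|YY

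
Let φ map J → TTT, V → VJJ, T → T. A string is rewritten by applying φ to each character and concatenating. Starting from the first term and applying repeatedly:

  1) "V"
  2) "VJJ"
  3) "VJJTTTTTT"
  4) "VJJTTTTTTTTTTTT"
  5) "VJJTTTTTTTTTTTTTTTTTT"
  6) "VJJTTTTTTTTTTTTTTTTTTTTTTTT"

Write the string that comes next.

Rewriting the 27 symbols of VJJTTTTTTTTTTTTTTTTTTTTTTTT one by one yields VJJ TTT TTT T T T T T T T T T T T T T T T T T T T T T T T T; concatenated:

VJJTTTTTTTTTTTTTTTTTTTTTTTTTTTTTT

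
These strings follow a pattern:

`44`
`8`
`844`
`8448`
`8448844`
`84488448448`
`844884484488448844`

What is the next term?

Each term (from the third on) is the previous term followed by the one before it: term 3 = 8·44 = 844.
The next term joins 844884484488448844 and 84488448448.

84488448448844884484488448448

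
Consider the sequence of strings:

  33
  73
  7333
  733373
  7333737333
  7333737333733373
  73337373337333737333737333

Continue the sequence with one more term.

733373733373337373337373337333737333733373

From term 3 onward, concatenate the last term with the second-to-last: 73·33 = 7333, 7333·73 = 733373, …
Continuing: 73337373337333737333737333 · 7333737333733373 gives term 8.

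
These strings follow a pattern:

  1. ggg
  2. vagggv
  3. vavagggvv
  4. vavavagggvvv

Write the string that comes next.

vavavavagggvvvv

Each term wraps the previous one in va on the left and v on the right.
So the next term is va·vavavagggvvv·v.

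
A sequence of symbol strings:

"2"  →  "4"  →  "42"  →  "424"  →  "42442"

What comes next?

42442424

Each term (from the third on) is the previous term followed by the one before it: term 3 = 4·2 = 42.
The next term joins 42442 and 424.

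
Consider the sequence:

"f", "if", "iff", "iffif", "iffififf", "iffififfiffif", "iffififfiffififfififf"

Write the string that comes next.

iffififfiffififfififfiffififfiffif

This is a Fibonacci-style word recurrence s(k) = s(k−1)·s(k−2): e.g. if·f = iff.
The next term joins iffififfiffififfififf and iffififfiffif.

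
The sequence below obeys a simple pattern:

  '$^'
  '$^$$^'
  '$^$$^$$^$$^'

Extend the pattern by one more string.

Each string is two copies of the previous one joined by '$'.
Doubling $^$$^$$^$$^ with '$' between the halves:

$^$$^$$^$$^$$^$$^$$^$$^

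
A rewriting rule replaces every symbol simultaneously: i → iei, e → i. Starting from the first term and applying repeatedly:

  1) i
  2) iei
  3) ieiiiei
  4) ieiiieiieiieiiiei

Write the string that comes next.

Rewriting the 17 symbols of ieiiieiieiieiiiei one by one yields iei i iei iei iei i iei iei i iei iei i iei iei iei i iei; concatenated:

ieiiieiieiieiiieiieiiieiieiiieiieiieiiiei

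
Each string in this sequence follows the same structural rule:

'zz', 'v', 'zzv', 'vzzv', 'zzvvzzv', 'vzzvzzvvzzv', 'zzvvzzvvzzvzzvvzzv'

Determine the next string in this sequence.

Each term (from the third on) is the two preceding terms concatenated in order: term 3 = zz·v = zzv.
So term 8 is vzzvzzvvzzv·zzvvzzvvzzvzzvvzzv.

vzzvzzvvzzvzzvvzzvvzzvzzvvzzv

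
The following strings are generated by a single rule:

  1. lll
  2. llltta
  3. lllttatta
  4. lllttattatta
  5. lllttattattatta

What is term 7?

lllttattattattattatta

Every step adds tta to the end: s(k+1) = s(k)·tta.
From lllttattattatta, 2 further steps: lllttattattatta → lllttattattattatta → (answer).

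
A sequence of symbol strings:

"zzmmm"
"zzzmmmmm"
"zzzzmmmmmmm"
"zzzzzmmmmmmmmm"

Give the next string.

Reading off run lengths: z runs 2, 3, 4, 5; m runs 3, 5, 7, 9 — each is linear in n, where the shown terms are n = 2, 3, 4, 5.
Setting n = 6 gives 6, 11 characters in each block.

zzzzzzmmmmmmmmmmm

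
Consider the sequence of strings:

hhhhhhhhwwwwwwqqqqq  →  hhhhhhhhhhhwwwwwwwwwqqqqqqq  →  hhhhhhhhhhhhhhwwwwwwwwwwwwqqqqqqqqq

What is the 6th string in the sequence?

hhhhhhhhhhhhhhhhhhhhhhhwwwwwwwwwwwwwwwwwwwwwqqqqqqqqqqqqqqq

Each string has the form h^{3n+2} w^{3n} q^{2n+1}, where the shown terms are n = 2, 3, 4.
At n = 7 the blocks have lengths 23, 21, 15.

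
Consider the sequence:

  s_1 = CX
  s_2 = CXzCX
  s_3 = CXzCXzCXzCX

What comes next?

Each string is two copies of the previous one joined by 'z'.
So the next term is two copies of CXzCXzCXzCX with 'z' between the halves.

CXzCXzCXzCXzCXzCXzCXzCX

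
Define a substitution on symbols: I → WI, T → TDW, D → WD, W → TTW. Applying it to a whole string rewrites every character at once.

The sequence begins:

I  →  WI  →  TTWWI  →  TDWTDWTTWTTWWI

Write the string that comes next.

φ(TDWTDWTTWTTWWI) expands symbol-by-symbol to TDW WD TTW TDW WD TTW TDW TDW TTW TDW TDW TTW TTW WI; joining the 14 pieces gives the next term.

TDWWDTTWTDWWDTTWTDWTDWTTWTDWTDWTTWTTWWI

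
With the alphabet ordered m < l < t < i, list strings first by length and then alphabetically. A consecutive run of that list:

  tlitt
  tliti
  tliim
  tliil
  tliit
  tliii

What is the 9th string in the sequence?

Stepping forward 3 times from tliii: tliii → ttmmm → ttmml, then the target.

ttmmt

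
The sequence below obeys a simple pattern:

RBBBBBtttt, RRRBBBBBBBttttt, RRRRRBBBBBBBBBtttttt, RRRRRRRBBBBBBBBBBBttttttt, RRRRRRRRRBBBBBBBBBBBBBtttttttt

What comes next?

RRRRRRRRRRRBBBBBBBBBBBBBBBttttttttt

The n-th term is 2n-1 R's then 2n+3 B's then n+3 t's (n = 1, 2, …).
For the next term, n = 6, so the run lengths are 11, 15, 9.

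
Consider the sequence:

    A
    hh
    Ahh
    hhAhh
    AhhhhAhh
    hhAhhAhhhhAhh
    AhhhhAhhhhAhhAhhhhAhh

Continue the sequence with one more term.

hhAhhAhhhhAhhAhhhhAhhhhAhhAhhhhAhh

Each term (from the third on) is the two preceding terms concatenated in order: term 3 = A·hh = Ahh.
The next term joins hhAhhAhhhhAhh and AhhhhAhhhhAhhAhhhhAhh.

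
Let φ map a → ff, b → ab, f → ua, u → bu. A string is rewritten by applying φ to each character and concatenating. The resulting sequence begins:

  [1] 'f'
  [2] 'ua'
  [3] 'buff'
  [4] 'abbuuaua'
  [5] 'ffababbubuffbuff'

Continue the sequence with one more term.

φ(ffababbubuffbuff) expands symbol-by-symbol to ua ua ff ab ff ab ab bu ab bu ua ua ab bu ua ua; joining the 16 pieces gives the next term.

uauaffabffababbuabbuuauaabbuuaua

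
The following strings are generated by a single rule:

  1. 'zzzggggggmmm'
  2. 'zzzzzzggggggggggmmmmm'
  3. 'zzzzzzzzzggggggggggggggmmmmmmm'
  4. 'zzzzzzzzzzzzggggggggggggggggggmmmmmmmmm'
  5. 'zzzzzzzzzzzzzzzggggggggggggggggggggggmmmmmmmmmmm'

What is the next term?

Each string has the form z^{3n} g^{4n+2} m^{2n+1} (n = 1, 2, …).
Setting n = 6 gives 18, 26, 13 characters in each block.

zzzzzzzzzzzzzzzzzzggggggggggggggggggggggggggmmmmmmmmmmmmm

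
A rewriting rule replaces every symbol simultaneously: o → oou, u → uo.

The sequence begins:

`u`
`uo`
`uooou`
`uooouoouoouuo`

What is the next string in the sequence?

Replace each of the 13 characters of uooouoouoouuo in place — uo oou oou oou uo oou oou uo oou oou uo uo oou — and concatenate.

uooouoouoouuooouoouuooouoouuouooou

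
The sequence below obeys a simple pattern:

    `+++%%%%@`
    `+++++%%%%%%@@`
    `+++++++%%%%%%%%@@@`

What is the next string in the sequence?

Term n consists of 2n-1 +'s, followed by 2n %'s, followed by n-1 @'s, where the shown terms are n = 2, 3, 4.
At n = 5 the blocks have lengths 9, 10, 4.

+++++++++%%%%%%%%%%@@@@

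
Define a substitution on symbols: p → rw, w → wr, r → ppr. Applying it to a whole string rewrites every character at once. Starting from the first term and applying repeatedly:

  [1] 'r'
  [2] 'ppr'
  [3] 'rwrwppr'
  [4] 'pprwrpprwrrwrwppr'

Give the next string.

rwrwpprwrpprrwrwpprwrpprpprwrpprwrrwrwppr

Replace each of the 17 characters of pprwrpprwrrwrwppr in place — rw rw ppr wr ppr rw rw ppr wr ppr ppr wr ppr wr rw rw ppr — and concatenate.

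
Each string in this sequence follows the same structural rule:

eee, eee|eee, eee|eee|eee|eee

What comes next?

s(k+1) = s(k)·|·s(k) — each term doubles the last with '|' between the halves.
Doubling eee|eee|eee|eee with '|' between the halves:

eee|eee|eee|eee|eee|eee|eee|eee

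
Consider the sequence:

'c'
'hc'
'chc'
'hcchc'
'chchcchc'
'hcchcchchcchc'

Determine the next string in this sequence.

From term 3 onward, concatenate the second-to-last term with the last: c·hc = chc, hc·chc = hcchc, …
Continuing: chchcchc · hcchcchchcchc gives term 7.

chchcchchcchcchchcchc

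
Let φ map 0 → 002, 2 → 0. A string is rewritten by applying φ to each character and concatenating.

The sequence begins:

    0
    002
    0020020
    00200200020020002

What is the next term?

φ(00200200020020002) expands symbol-by-symbol to 002 002 0 002 002 0 002 002 002 0 002 002 0 002 002 002 0; joining the 17 pieces gives the next term.

00200200020020002002002000200200020020020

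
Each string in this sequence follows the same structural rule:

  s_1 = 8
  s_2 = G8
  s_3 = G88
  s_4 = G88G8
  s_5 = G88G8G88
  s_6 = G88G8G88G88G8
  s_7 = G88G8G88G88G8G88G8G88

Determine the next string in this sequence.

G88G8G88G88G8G88G8G88G88G8G88G88G8

From term 3 onward, concatenate the last term with the second-to-last: G8·8 = G88, G88·G8 = G88G8, …
Continuing: G88G8G88G88G8G88G8G88 · G88G8G88G88G8 gives term 8.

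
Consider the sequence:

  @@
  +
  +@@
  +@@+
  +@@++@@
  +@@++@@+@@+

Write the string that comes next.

From term 3 onward, concatenate the last term with the second-to-last: +·@@ = +@@, +@@·+ = +@@+, …
The next term joins +@@++@@+@@+ and +@@++@@.

+@@++@@+@@++@@++@@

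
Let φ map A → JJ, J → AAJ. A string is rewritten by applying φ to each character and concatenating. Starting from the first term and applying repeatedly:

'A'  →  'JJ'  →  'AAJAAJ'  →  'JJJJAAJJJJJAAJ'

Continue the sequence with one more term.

Replace each of the 14 characters of JJJJAAJJJJJAAJ in place — AAJ AAJ AAJ AAJ JJ JJ AAJ AAJ AAJ AAJ AAJ JJ JJ AAJ — and concatenate.

AAJAAJAAJAAJJJJJAAJAAJAAJAAJAAJJJJJAAJ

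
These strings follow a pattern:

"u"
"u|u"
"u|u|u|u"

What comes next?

s(k+1) = s(k)·|·s(k) — each term doubles the last with '|' between the halves.
One more doubling of u|u|u|u gives the answer.

u|u|u|u|u|u|u|u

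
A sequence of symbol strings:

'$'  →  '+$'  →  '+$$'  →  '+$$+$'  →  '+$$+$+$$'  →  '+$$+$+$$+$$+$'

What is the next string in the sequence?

This is a Fibonacci-style word recurrence s(k) = s(k−1)·s(k−2): e.g. +$·$ = +$$.
So term 7 is +$$+$+$$+$$+$·+$$+$+$$.

+$$+$+$$+$$+$+$$+$+$$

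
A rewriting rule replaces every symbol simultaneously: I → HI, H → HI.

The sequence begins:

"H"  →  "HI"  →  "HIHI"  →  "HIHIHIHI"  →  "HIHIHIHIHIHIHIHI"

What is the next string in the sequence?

Replace each of the 16 characters of HIHIHIHIHIHIHIHI in place — HI HI HI HI HI HI HI HI HI HI HI HI HI HI HI HI — and concatenate.

HIHIHIHIHIHIHIHIHIHIHIHIHIHIHIHI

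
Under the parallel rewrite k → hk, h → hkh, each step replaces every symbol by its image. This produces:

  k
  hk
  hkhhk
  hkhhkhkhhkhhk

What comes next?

Applying the rule to each of the 13 symbols of hkhhkhkhhkhhk gives the pieces hkh hk hkh hkh hk hkh hk hkh hkh hk hkh hkh hk, which concatenate to the answer.

hkhhkhkhhkhhkhkhhkhkhhkhhkhkhhkhhk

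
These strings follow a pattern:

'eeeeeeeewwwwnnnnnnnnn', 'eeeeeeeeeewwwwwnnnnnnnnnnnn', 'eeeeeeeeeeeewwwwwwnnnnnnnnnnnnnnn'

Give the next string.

Reading off run lengths: e runs 8, 10, 12; w runs 4, 5, 6; n runs 9, 12, 15 — each is linear in n, where the shown terms are n = 3, 4, 5.
Setting n = 6 gives 14, 7, 18 characters in each block.

eeeeeeeeeeeeeewwwwwwwnnnnnnnnnnnnnnnnnn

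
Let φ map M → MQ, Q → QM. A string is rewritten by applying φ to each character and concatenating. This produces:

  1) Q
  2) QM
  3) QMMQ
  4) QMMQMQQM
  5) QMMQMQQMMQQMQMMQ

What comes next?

QMMQMQQMMQQMQMMQMQQMQMMQQMMQMQQM

φ(QMMQMQQMMQQMQMMQ) expands symbol-by-symbol to QM MQ MQ QM MQ QM QM MQ MQ QM QM MQ QM MQ MQ QM; joining the 16 pieces gives the next term.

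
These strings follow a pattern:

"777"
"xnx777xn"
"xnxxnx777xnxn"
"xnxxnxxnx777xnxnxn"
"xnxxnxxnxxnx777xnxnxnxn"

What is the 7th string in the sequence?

Every step adds xnx to the front and xn to the end of the previous string.
From xnxxnxxnxxnx777xnxnxnxn, 2 further steps: xnxxnxxnxxnx777xnxnxnxn → xnxxnxxnxxnxxnx777xnxnxnxnxn → (answer).

xnxxnxxnxxnxxnxxnx777xnxnxnxnxnxn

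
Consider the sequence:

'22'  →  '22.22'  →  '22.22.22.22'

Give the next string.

Each string is two copies of the previous one joined by '.'.
Doubling 22.22.22.22 with '.' between the halves:

22.22.22.22.22.22.22.22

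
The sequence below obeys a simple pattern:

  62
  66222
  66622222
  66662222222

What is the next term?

Term n consists of n 6's, followed by 2n-1 2's (n = 1, 2, …).
For the next term, n = 5, so the run lengths are 5, 9.

66666222222222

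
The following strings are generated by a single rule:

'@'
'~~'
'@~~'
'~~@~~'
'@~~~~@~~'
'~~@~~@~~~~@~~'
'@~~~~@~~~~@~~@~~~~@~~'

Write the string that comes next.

~~@~~@~~~~@~~@~~~~@~~~~@~~@~~~~@~~

Each term (from the third on) is the two preceding terms concatenated in order: term 3 = @·~~ = @~~.
The next term joins ~~@~~@~~~~@~~ and @~~~~@~~~~@~~@~~~~@~~.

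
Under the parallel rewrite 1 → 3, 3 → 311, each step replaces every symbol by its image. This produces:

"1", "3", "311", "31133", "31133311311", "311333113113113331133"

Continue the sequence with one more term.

3113331131131133311333113331131131133311311

Replace each of the 21 characters of 311333113113113331133 in place — 311 3 3 311 311 311 3 3 311 3 3 311 3 3 311 311 311 3 3 311 311 — and concatenate.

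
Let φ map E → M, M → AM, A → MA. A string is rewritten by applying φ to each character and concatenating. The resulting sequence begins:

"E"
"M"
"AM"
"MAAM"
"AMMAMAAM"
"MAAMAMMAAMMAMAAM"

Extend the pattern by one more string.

AMMAMAAMMAAMAMMAMAAMAMMAAMMAMAAM

φ(MAAMAMMAAMMAMAAM) expands symbol-by-symbol to AM MA MA AM MA AM AM MA MA AM AM MA AM MA MA AM; joining the 16 pieces gives the next term.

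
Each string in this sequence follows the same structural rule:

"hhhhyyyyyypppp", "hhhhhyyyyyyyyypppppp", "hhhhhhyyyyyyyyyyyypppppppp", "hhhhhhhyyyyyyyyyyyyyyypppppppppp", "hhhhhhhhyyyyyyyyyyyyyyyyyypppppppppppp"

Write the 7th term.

Reading off run lengths: h runs 4, 5, 6, 7, 8; y runs 6, 9, 12, 15, 18; p runs 4, 6, 8, 10, 12 — each is linear in n, where the shown terms are n = 2, 3, 4, 5, 6.
Setting n = 8 gives 10, 24, 16 characters in each block.

hhhhhhhhhhyyyyyyyyyyyyyyyyyyyyyyyypppppppppppppppp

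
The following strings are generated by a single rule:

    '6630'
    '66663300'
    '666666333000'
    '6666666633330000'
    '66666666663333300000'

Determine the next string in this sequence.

666666666666333333000000

Reading off run lengths: 6 runs 2, 4, 6, 8, 10; 3 runs 1, 2, 3, 4, 5; 0 runs 1, 2, 3, 4, 5 — each is linear in n (n = 1, 2, …).
For the next term, n = 6, so the run lengths are 12, 6, 6.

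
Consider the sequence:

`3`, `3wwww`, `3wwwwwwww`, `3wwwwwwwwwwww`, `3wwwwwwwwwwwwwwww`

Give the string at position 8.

The strings grow by a fixed suffix wwww each time.
From 3wwwwwwwwwwwwwwww, 3 further steps: 3wwwwwwwwwwwwwwww → 3wwwwwwwwwwwwwwwwwwww → 3wwwwwwwwwwwwwwwwwwwwwwww → (answer).

3wwwwwwwwwwwwwwwwwwwwwwwwwwww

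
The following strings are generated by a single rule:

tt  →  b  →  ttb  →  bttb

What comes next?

ttbbttb

This is a Fibonacci-style word recurrence s(k) = s(k−2)·s(k−1): e.g. tt·b = ttb.
So term 5 is ttb·bttb.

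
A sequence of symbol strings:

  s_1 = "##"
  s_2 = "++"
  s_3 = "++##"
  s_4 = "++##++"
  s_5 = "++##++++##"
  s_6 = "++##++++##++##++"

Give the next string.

Each term (from the third on) is the previous term followed by the one before it: term 3 = ++·## = ++##.
Continuing: ++##++++##++##++ · ++##++++## gives term 7.

++##++++##++##++++##++++##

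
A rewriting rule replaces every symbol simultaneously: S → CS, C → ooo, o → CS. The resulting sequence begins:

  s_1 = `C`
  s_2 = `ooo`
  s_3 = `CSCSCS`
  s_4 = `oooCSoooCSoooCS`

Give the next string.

CSCSCSoooCSCSCSCSoooCSCSCSCSoooCS

Replace each of the 15 characters of oooCSoooCSoooCS in place — CS CS CS ooo CS CS CS CS ooo CS CS CS CS ooo CS — and concatenate.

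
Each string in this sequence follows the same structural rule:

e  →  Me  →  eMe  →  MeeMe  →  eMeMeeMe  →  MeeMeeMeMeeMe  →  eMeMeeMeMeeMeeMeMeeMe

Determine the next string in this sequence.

From term 3 onward, concatenate the second-to-last term with the last: e·Me = eMe, Me·eMe = MeeMe, …
The next term joins MeeMeeMeMeeMe and eMeMeeMeMeeMeeMeMeeMe.

MeeMeeMeMeeMeeMeMeeMeMeeMeeMeMeeMe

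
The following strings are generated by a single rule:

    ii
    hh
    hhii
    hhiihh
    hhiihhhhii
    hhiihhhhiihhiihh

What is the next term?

Each term (from the third on) is the previous term followed by the one before it: term 3 = hh·ii = hhii.
The next term joins hhiihhhhiihhiihh and hhiihhhhii.

hhiihhhhiihhiihhhhiihhhhii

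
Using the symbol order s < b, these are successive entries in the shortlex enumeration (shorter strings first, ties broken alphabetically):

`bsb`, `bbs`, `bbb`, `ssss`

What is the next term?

The successor of ssss increments the rightmost position that isn't already b and resets every position after it to s.

sssb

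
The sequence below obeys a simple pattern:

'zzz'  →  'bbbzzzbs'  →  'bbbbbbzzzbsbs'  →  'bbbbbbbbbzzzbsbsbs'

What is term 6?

Every step adds bbb to the front and bs to the end of the previous string.
From bbbbbbbbbzzzbsbsbs, 2 further steps: bbbbbbbbbzzzbsbsbs → bbbbbbbbbbbbzzzbsbsbsbs → (answer).

bbbbbbbbbbbbbbbzzzbsbsbsbsbs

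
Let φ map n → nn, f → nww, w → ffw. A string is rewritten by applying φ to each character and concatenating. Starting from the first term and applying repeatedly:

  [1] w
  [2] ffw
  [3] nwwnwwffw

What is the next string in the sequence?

Expanding nwwnwwffw: n→nn, w→ffw, w→ffw, n→nn, w→ffw, w→ffw, f→nww, f→nww, w→ffw. Concatenated: nn ffw ffw nn ffw ffw nww nww ffw.

nnffwffwnnffwffwnwwnwwffw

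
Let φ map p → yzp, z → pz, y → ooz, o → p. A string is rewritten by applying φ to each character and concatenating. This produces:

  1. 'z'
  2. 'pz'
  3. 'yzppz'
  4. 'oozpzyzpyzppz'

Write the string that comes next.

pppzyzppzoozpzyzpoozpzyzpyzppz

Replace each of the 13 characters of oozpzyzpyzppz in place — p p pz yzp pz ooz pz yzp ooz pz yzp yzp pz — and concatenate.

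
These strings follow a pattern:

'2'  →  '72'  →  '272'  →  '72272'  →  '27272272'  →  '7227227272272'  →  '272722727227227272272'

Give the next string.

From term 3 onward, concatenate the second-to-last term with the last: 2·72 = 272, 72·272 = 72272, …
Continuing: 7227227272272 · 272722727227227272272 gives term 8.

7227227272272272722727227227272272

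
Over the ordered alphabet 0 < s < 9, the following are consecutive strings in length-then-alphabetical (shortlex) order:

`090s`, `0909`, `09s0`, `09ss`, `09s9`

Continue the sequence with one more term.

The successor of 09s9 increments the rightmost position that isn't already 9 and resets every position after it to 0.

0990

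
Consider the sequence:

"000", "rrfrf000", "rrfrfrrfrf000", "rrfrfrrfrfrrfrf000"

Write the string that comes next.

Each term is the previous one with rrfrf prepended.
Applying this once more to rrfrfrrfrfrrfrf000:

rrfrfrrfrfrrfrfrrfrf000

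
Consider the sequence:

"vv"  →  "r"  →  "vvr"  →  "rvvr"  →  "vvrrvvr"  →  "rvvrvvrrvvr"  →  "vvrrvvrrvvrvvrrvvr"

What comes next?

rvvrvvrrvvrvvrrvvrrvvrvvrrvvr

Each term (from the third on) is the two preceding terms concatenated in order: term 3 = vv·r = vvr.
Continuing: rvvrvvrrvvr · vvrrvvrrvvrvvrrvvr gives term 8.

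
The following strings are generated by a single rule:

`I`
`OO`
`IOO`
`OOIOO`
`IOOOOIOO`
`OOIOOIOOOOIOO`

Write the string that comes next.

From term 3 onward, concatenate the second-to-last term with the last: I·OO = IOO, OO·IOO = OOIOO, …
The next term joins IOOOOIOO and OOIOOIOOOOIOO.

IOOOOIOOOOIOOIOOOOIOO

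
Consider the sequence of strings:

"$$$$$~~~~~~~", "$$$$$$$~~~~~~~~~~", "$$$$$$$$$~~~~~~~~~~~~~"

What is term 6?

Reading off run lengths: $ runs 5, 7, 9; ~ runs 7, 10, 13 — each is linear in n, where the shown terms are n = 2, 3, 4.
At n = 7 the blocks have lengths 15, 22.

$$$$$$$$$$$$$$$~~~~~~~~~~~~~~~~~~~~~~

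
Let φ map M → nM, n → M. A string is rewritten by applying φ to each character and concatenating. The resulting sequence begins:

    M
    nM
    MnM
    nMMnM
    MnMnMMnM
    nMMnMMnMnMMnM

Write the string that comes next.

φ(nMMnMMnMnMMnM) expands symbol-by-symbol to M nM nM M nM nM M nM M nM nM M nM; joining the 13 pieces gives the next term.

MnMnMMnMnMMnMMnMnMMnM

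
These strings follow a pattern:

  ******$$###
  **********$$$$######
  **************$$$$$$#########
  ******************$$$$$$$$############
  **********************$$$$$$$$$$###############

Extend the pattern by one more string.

**************************$$$$$$$$$$$$##################

Each string has the form *^{4n+2} $^{2n} #^{3n} (n = 1, 2, …).
At n = 6 the blocks have lengths 26, 12, 18.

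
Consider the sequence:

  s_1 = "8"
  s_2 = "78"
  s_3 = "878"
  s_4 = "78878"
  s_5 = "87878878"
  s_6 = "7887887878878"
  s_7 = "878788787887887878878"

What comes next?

This is a Fibonacci-style word recurrence s(k) = s(k−2)·s(k−1): e.g. 8·78 = 878.
The next term joins 7887887878878 and 878788787887887878878.

7887887878878878788787887887878878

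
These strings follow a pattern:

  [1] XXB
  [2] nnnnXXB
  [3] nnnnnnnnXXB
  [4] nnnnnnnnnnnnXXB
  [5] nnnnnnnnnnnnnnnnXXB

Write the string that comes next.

nnnnnnnnnnnnnnnnnnnnXXB

The strings grow by a fixed prefix nnnn each time.
One more step from nnnnnnnnnnnnnnnnXXB gives the answer.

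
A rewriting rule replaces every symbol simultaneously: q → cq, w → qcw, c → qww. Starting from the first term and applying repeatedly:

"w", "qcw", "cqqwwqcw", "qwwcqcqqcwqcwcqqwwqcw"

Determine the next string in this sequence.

cqqcwqcwqwwcqqwwcqcqqwwqcwcqqwwqcwqwwcqcqqcwqcwcqqwwqcw

Replace each of the 21 characters of qwwcqcqqcwqcwcqqwwqcw in place — cq qcw qcw qww cq qww cq cq qww qcw cq qww qcw qww cq cq qcw qcw cq qww qcw — and concatenate.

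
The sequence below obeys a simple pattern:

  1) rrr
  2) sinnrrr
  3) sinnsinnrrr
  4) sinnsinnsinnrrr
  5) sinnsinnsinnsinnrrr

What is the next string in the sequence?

sinnsinnsinnsinnsinnrrr

Each term is the previous one with sinn prepended.
One more step from sinnsinnsinnsinnrrr gives the answer.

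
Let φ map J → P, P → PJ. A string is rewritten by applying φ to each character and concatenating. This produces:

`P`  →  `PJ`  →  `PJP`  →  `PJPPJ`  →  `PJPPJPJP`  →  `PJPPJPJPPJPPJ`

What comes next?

PJPPJPJPPJPPJPJPPJPJP

φ(PJPPJPJPPJPPJ) expands symbol-by-symbol to PJ P PJ PJ P PJ P PJ PJ P PJ PJ P; joining the 13 pieces gives the next term.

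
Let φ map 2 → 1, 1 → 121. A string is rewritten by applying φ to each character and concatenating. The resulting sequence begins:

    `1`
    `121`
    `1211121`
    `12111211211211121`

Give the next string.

φ(12111211211211121) expands symbol-by-symbol to 121 1 121 121 121 1 121 121 1 121 121 1 121 121 121 1 121; joining the 17 pieces gives the next term.

12111211211211121121112112111211211211121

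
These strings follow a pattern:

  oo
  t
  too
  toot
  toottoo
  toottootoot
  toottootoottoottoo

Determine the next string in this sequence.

Each term (from the third on) is the previous term followed by the one before it: term 3 = t·oo = too.
The next term joins toottootoottoottoo and toottootoot.

toottootoottoottootoottootoot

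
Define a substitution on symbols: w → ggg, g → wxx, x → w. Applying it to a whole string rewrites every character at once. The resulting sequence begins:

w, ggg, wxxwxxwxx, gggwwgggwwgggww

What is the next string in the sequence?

Applying the rule to each of the 15 symbols of gggwwgggwwgggww gives the pieces wxx wxx wxx ggg ggg wxx wxx wxx ggg ggg wxx wxx wxx ggg ggg, which concatenate to the answer.

wxxwxxwxxggggggwxxwxxwxxggggggwxxwxxwxxgggggg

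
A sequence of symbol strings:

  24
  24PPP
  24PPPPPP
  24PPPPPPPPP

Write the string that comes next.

Every step adds PPP to the end: s(k+1) = s(k)·PPP.
One more step from 24PPPPPPPPP gives the answer.

24PPPPPPPPPPPP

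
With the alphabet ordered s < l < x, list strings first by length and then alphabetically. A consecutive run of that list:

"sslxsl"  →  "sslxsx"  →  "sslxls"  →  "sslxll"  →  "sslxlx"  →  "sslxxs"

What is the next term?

Treat sslxxs as a base-3 numeral over the given alphabet and add one, carrying through any trailing x's.

sslxxl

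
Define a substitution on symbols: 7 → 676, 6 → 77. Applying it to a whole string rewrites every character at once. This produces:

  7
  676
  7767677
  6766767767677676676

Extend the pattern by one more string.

77676777767677676676776767767667677676777767677

Replace each of the 19 characters of 6766767767677676676 in place — 77 676 77 77 676 77 676 676 77 676 77 676 676 77 676 77 77 676 77 — and concatenate.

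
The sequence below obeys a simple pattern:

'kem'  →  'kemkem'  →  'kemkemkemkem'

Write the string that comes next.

kemkemkemkemkemkemkemkem

Every step duplicates the string.
So the next term is two copies of kemkemkemkem.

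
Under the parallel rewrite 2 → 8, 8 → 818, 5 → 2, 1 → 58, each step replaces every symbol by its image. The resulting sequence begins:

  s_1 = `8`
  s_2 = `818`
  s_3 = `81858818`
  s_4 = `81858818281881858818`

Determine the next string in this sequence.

φ(81858818281881858818) expands symbol-by-symbol to 818 58 818 2 818 818 58 818 8 818 58 818 818 58 818 2 818 818 58 818; joining the 20 pieces gives the next term.

8185881828188185881888185881881858818281881858818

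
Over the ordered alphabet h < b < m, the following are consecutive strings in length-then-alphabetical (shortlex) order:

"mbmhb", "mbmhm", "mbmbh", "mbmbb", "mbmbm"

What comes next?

Treat mbmbm as a base-3 numeral over the given alphabet and add one, carrying through any trailing m's.

mbmmh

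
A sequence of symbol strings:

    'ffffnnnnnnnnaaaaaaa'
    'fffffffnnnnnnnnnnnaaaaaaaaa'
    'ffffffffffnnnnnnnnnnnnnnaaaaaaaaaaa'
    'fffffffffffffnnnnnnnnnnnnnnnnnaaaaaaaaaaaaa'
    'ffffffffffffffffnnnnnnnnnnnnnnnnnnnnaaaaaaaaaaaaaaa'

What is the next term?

fffffffffffffffffffnnnnnnnnnnnnnnnnnnnnnnnaaaaaaaaaaaaaaaaa

The n-th term is 3n-2 f's then 3n+2 n's then 2n+3 a's, where the shown terms are n = 2, 3, 4, 5, 6.
At n = 7 the blocks have lengths 19, 23, 17.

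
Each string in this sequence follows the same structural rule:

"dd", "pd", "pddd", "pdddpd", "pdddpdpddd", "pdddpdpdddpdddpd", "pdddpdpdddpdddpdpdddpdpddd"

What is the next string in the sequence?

From term 3 onward, concatenate the last term with the second-to-last: pd·dd = pddd, pddd·pd = pdddpd, …
Continuing: pdddpdpdddpdddpdpdddpdpddd · pdddpdpdddpdddpd gives term 8.

pdddpdpdddpdddpdpdddpdpdddpdddpdpdddpdddpd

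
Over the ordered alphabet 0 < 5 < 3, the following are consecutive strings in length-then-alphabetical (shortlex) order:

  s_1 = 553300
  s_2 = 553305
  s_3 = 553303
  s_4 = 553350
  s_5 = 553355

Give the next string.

553353

Find the rightmost character of 553355 below 3, bump it to the next letter, and reset everything to its right to 0.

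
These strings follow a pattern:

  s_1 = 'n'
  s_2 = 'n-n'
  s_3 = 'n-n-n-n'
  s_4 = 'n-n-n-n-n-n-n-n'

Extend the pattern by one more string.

Every step duplicates the string with '-' between the halves.
So the next term is two copies of n-n-n-n-n-n-n-n with '-' between the halves.

n-n-n-n-n-n-n-n-n-n-n-n-n-n-n-n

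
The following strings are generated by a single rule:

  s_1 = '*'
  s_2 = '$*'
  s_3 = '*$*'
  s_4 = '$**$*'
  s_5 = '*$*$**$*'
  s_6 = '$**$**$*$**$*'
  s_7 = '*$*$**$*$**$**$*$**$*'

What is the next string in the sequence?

$**$**$*$**$**$*$**$*$**$**$*$**$*

From term 3 onward, concatenate the second-to-last term with the last: *·$* = *$*, $*·*$* = $**$*, …
So term 8 is $**$**$*$**$*·*$*$**$*$**$**$*$**$*.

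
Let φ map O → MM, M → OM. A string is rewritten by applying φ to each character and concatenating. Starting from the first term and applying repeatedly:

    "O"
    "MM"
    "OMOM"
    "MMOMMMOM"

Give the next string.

Apply φ to MMOMMMOM symbol by symbol: M→OM, M→OM, O→MM, M→OM, M→OM, M→OM, O→MM, M→OM; joined: OM OM MM OM OM OM MM OM.

OMOMMMOMOMOMMMOM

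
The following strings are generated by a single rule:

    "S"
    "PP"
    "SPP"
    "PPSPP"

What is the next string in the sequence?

This is a Fibonacci-style word recurrence s(k) = s(k−2)·s(k−1): e.g. S·PP = SPP.
Continuing: SPP · PPSPP gives term 5.

SPPPPSPP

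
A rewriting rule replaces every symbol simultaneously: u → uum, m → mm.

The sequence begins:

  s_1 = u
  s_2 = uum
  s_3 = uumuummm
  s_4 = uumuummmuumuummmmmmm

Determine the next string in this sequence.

φ(uumuummmuumuummmmmmm) expands symbol-by-symbol to uum uum mm uum uum mm mm mm uum uum mm uum uum mm mm mm mm mm mm mm; joining the 20 pieces gives the next term.

uumuummmuumuummmmmmmuumuummmuumuummmmmmmmmmmmmmm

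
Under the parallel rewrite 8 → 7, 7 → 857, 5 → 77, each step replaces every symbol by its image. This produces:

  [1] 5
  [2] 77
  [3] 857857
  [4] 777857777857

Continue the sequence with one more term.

Apply φ to 777857777857 symbol by symbol: 7→857, 7→857, 7→857, 8→7, 5→77, 7→857, 7→857, 7→857, 7→857, 8→7, 5→77, 7→857; joined: 857 857 857 7 77 857 857 857 857 7 77 857.

857857857777857857857857777857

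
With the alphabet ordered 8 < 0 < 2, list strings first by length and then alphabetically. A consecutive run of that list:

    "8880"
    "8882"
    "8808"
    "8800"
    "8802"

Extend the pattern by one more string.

Find the rightmost character of 8802 below 2, bump it to the next letter, and reset everything to its right to 8.

8828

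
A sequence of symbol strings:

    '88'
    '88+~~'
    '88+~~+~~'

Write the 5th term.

88+~~+~~+~~+~~

The strings grow by a fixed suffix +~~ each time.
From 88+~~+~~, 2 further steps: 88+~~+~~ → 88+~~+~~+~~ → (answer).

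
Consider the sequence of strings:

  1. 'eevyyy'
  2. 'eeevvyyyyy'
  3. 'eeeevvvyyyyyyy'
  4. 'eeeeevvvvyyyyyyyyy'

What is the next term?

eeeeeevvvvvyyyyyyyyyyy

Term n consists of n+1 e's, followed by n v's, followed by 2n+1 y's (n = 1, 2, …).
Setting n = 5 gives 6, 5, 11 characters in each block.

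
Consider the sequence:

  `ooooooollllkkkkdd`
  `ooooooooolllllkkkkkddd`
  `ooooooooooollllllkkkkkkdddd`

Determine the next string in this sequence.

Reading off run lengths: o runs 7, 9, 11; l runs 4, 5, 6; k runs 4, 5, 6; d runs 2, 3, 4 — each is linear in n, where the shown terms are n = 3, 4, 5.
For the next term, n = 6, so the run lengths are 13, 7, 7, 5.

ooooooooooooolllllllkkkkkkkddddd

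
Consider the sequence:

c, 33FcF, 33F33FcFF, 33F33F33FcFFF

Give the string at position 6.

33F33F33F33F33FcFFFFF

Each term wraps the previous one in 33F on the left and F on the right.
From 33F33F33FcFFF, 2 further steps: 33F33F33FcFFF → 33F33F33F33FcFFFF → (answer).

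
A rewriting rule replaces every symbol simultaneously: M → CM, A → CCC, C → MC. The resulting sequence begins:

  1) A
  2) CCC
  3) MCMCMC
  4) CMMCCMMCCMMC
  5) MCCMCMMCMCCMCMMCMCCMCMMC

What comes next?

Replace each of the 24 characters of MCCMCMMCMCCMCMMCMCCMCMMC in place — CM MC MC CM MC CM CM MC CM MC MC CM MC CM CM MC CM MC MC CM MC CM CM MC — and concatenate.

CMMCMCCMMCCMCMMCCMMCMCCMMCCMCMMCCMMCMCCMMCCMCMMC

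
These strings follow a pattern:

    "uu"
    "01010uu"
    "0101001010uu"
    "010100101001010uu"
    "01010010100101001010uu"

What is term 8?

Every step adds 01010 at the front: s(k+1) = 01010·s(k).
From 01010010100101001010uu, 3 further steps: 01010010100101001010uu → 0101001010010100101001010uu → 010100101001010010100101001010uu → (answer).

01010010100101001010010100101001010uu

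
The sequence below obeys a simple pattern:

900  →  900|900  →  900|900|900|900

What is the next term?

s(k+1) = s(k)·|·s(k) — each term doubles the last with '|' between the halves.
Doubling 900|900|900|900 with '|' between the halves:

900|900|900|900|900|900|900|900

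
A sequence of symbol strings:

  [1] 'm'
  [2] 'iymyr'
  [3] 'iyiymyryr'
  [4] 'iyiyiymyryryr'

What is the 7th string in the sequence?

iyiyiyiyiyiymyryryryryryr

s(k+1) = iy·s(k)·yr, so each term gains iy as a prefix and yr as a suffix.
From iyiyiymyryryr, 3 further steps: iyiyiymyryryr → iyiyiyiymyryryryr → iyiyiyiyiymyryryryryr → (answer).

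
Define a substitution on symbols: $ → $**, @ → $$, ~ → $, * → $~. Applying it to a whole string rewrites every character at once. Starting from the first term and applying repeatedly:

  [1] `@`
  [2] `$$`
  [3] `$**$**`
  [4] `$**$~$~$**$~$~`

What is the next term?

$**$~$~$**$$**$$**$~$~$**$$**$

Applying the rule to each of the 14 symbols of $**$~$~$**$~$~ gives the pieces $** $~ $~ $** $ $** $ $** $~ $~ $** $ $** $, which concatenate to the answer.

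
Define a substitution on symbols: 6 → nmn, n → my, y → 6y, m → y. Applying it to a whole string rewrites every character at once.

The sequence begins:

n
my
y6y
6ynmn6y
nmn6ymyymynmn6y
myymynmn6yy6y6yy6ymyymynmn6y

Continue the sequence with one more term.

Rewriting the 28 symbols of myymynmn6yy6y6yy6ymyymynmn6y one by one yields y 6y 6y y 6y my y my nmn 6y 6y nmn 6y nmn 6y 6y nmn 6y y 6y 6y y 6y my y my nmn 6y; concatenated:

y6y6yy6ymyymynmn6y6ynmn6ynmn6y6ynmn6yy6y6yy6ymyymynmn6y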